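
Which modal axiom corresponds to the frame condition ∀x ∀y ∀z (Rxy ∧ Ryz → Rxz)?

□q → □□q

The condition is transitivity. The 4 schema □q → □□q defines it.
Suppose □q→□□q is valid. Take Rxy, Ryz and set V(q)={w : Rxw}. Then □q at x, so □□q at x, so □q at y, so q at z, i.e. Rxz.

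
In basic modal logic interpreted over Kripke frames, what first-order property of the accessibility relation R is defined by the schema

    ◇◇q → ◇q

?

transitivity

Equivalently (dual form): □q → □□q.
Suppose □q→□□q is valid. Take Rxy, Ryz and set V(q)={w : Rxw}. Then □q at x, so □□q at x, so □q at y, so q at z, i.e. Rxz.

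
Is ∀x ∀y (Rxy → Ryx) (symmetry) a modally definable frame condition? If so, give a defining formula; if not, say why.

This is a Sahlqvist condition; the B axiom p → □◇p defines it.
Suppose p→□◇p is valid. Take Rxy and set V(p)={x}. Then p at x, so □◇p at x, so ◇p at y, so some z with Ryz has p; z=x, i.e. Ryx.

Yes, by p → □◇p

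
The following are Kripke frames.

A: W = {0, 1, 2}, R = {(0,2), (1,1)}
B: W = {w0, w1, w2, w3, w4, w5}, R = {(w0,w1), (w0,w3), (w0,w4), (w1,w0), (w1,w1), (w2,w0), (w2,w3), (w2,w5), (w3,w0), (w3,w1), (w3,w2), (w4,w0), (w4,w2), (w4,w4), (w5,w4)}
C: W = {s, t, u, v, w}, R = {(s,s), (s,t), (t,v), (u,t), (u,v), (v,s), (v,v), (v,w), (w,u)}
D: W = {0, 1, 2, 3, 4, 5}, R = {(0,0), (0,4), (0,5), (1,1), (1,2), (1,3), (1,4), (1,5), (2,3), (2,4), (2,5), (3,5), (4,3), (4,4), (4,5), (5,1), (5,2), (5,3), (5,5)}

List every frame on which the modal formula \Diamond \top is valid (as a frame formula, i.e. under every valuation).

B, C, D

This is the axiom for seriality; its first-order frame correspondent is \forall x \exists y Rxy.
A: fails — world 2 has no successor.
B: ✓.
C: ✓.
D: ✓.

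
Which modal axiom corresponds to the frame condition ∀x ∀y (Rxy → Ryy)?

The condition is shift-reflexivity. The T□ schema □(□p → p) defines it.
Suppose □(□p→p) is valid. Take Rxy and set V(p)={w : Ryw}. Then at y, □p holds; since □(□p→p) at x, □p→p at y, so p at y, i.e. Ryy.

□(□p → p)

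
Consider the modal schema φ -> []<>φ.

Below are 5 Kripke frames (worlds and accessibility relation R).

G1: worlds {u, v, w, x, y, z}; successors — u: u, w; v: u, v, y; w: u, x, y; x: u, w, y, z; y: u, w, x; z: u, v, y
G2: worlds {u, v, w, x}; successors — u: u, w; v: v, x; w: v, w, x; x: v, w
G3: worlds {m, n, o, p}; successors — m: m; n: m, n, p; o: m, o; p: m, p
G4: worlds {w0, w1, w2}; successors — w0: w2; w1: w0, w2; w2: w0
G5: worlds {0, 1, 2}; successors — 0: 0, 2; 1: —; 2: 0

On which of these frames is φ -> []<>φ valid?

G5

The schema corresponds to symmetry: forall x forall y (Rxy -> Ryx).
G1: fails — Rvu but not Ruv.
G2: fails — Ruw but not Rwu.
G3: fails — Rom but not Rmo.
G4: fails — Rw1w2 but not Rw2w1.
G5: holds.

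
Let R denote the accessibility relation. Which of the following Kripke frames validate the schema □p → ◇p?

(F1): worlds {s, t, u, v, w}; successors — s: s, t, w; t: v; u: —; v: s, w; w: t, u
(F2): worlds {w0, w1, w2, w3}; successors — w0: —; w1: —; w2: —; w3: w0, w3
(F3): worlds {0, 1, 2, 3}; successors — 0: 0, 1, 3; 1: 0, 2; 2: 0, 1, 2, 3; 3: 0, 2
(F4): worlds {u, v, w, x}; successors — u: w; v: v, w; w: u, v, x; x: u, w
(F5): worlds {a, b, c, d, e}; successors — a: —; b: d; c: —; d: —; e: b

This is the axiom for seriality; its first-order frame correspondent is ∀x ∃y Rxy.
(F1): fails — world u has no successor.
(F2): fails — world w0 has no successor.
(F3): satisfies the condition.
(F4): satisfies the condition.
(F5): fails — world a has no successor.

(F3), (F4)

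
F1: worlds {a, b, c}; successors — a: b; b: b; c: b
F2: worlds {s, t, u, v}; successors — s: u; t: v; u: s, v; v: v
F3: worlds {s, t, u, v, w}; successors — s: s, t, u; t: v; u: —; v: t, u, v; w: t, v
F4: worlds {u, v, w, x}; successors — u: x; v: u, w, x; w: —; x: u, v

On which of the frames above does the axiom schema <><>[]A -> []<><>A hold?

F1, F2

This is the axiom for a generalized confluence (Geach) condition; its first-order frame correspondent is forall x forall y forall z ((x R^2 y & xRz) -> exists w (yRw & z R^2 w)).
F1: holds.
F2: holds.
F3: fails — sR²s, sRu but no w* with sRw* and uR²w*.
F4: fails — vR²u, vRu but no t with uRt and uR²t.
Valid on: F1, F2.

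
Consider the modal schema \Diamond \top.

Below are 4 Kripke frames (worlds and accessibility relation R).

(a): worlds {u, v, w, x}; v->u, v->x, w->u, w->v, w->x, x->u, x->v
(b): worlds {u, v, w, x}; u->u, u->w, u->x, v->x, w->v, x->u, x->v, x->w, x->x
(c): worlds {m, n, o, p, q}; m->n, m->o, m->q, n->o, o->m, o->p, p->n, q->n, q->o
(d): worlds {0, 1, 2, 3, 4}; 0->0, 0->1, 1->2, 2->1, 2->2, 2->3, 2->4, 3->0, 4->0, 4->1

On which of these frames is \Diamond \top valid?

(b), (c), (d)

The schema corresponds to seriality: \forall x \exists y Rxy.
(a): fails — world u has no successor.
(b): satisfies the condition.
(c): satisfies the condition.
(d): satisfies the condition.
Valid on: (b), (c), (d).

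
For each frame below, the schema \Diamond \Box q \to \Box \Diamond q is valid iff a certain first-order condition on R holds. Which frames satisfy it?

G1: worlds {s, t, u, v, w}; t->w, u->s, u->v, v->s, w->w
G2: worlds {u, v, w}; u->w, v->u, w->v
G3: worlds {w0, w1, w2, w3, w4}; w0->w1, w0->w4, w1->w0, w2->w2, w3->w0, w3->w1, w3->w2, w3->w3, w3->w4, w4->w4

G2

This is the axiom for convergence; its first-order frame correspondent is \forall x \forall y \forall z (Rxy \wedge Rxz \to \exists w (Ryw \wedge Rzw)).
G1: fails — Ruv and Rus but v and s have no common successor.
G2: holds.
G3: fails — Rw0w4 and Rw0w1 but w4 and w1 have no common successor.
Valid on: G2.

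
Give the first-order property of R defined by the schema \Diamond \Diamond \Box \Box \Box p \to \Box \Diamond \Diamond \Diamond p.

\forall x \forall y \forall z ((x R^2 y \wedge xRz) \to \exists w (y R^3 w \wedge z R^3 w))

This is a Sahlqvist (Geach-type) schema ◇^2□^3p → □^1◇^3p.
First-order correspondent: \forall x \forall y \forall z ((x R^2 y \wedge xRz) \to \exists w (y R^3 w \wedge z R^3 w)).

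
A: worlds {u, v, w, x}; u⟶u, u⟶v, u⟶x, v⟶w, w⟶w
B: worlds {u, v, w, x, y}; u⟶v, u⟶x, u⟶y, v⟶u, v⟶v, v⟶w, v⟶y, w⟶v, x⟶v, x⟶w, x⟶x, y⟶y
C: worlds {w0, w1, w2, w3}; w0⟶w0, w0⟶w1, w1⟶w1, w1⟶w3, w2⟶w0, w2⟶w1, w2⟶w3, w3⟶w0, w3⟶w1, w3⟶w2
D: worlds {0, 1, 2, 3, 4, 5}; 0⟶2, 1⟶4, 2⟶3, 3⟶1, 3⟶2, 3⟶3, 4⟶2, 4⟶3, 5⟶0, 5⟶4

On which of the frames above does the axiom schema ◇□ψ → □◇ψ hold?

The schema corresponds to convergence: ∀x ∀y ∀z (Rxy ∧ Rxz → ∃w (Ryw ∧ Rzw)).
A: fails — Ruv and Ruu but v and u have no common successor.
B: fails — Rux and Ruy but x and y have no common successor.
C: holds.
D: fails — R32 and R31 but 2 and 1 have no common successor.
Valid on: C.

C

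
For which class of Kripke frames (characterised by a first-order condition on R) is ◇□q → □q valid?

This is frame-equivalent to ◇q → □◇q (substitute ¬q for q and contrapose).
Suppose ◇q→□◇q is valid. Take Rxy, Rxz and set V(q)={y}. Then ◇q at x, so □◇q at x, so ◇q at z, so some w with Rzw has q; w=y, i.e. Rzy. By symmetry of the argument, Ryz.
Conversely, any frame satisfying ∀x ∀y ∀z (Rxy ∧ Rxz → Ryz) validates the schema.
Frame condition: ∀x ∀y ∀z (Rxy ∧ Rxz → Ryz).

the Euclidean property: ∀x ∀y ∀z (Rxy ∧ Rxz → Ryz)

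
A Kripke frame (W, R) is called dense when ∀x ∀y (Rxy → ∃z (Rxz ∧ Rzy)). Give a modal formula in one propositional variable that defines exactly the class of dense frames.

□□p → □p

This is density; the standard corresponding axiom is C4: □□p → □p.
Suppose □□p→□p is valid. Take Rxy and set V(p)={w : xR²w}. Then □□p at x, so □p at x, so p at y, i.e. ∃z(Rxz∧Rzy).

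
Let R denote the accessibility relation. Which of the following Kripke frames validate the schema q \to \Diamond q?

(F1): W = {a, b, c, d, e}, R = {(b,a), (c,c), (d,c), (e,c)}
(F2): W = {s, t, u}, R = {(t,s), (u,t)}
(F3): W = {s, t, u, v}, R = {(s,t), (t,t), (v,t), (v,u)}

none

Frame correspondent (Sahlqvist): \forall x Rxx — i.e. reflexivity.
(F1): fails — world a does not see itself.
(F2): fails — world s does not see itself.
(F3): fails — world s does not see itself.
Valid on no frame.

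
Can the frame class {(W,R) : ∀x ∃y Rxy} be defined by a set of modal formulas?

This is a Sahlqvist condition; the D axiom □r → ◇r defines it.
Suppose □r→◇r is valid. At any x set V(r)=W. Then □r at x, so ◇r at x, so x has a successor.

Yes — defined by □r → ◇r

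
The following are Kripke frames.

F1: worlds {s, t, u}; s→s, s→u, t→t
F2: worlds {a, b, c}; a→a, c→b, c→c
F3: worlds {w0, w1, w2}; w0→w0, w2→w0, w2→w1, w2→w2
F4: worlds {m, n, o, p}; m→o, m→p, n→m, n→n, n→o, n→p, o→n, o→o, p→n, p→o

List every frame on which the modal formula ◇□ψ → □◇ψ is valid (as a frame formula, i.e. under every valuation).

This is the axiom for convergence; its first-order frame correspondent is ∀x ∀y ∀z (Rxy ∧ Rxz → ∃w (Ryw ∧ Rzw)).
F1: fails — Rsu and Rsu but u and u have no common successor.
F2: fails — Rcc and Rcb but c and b have no common successor.
F3: fails — Rw2w2 and Rw2w1 but w2 and w1 have no common successor.
F4: holds.
Valid on: F4.

F4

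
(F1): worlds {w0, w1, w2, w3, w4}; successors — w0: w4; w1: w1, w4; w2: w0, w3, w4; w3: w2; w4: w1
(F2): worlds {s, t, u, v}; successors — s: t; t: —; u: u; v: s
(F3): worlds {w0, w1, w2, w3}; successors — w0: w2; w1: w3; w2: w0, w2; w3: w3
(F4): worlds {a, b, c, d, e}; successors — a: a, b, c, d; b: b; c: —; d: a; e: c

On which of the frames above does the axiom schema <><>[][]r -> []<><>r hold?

(F1), (F3)

This is the axiom for a generalized confluence (Geach) condition; its first-order frame correspondent is forall x forall y forall z ((x R^2 y & xRz) -> exists w (y R^2 w & z R^2 w)).
(F1): ✓.
(F2): fails — vR²t, vRs but no w with tR²w and sR²w.
(F3): ✓.
(F4): fails — aR²a, aRc but no w with aR²w and cR²w.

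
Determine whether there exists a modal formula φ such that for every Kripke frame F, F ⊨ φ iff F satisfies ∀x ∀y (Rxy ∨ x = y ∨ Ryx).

Any modally definable frame class is closed under disjoint unions.
Take 2 disjoint single-world reflexive frames: each is trivially connected, but their disjoint union has 2 worlds with no edge between distinct components, so it is not connected.
So no modal formula (or set of formulas) defines exactly the connected frames.

No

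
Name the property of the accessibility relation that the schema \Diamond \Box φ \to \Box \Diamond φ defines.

convergence: \forall x \forall y \forall z (Rxy \wedge Rxz \to \exists w (Ryw \wedge Rzw))

Suppose ◇□φ→□◇φ is valid. Take Rxy, Rxz and set V(φ)={w : Ryw}. Then □φ at y so ◇□φ at x, so □◇φ at x, so ◇φ at z, giving w with Rzw and Ryw.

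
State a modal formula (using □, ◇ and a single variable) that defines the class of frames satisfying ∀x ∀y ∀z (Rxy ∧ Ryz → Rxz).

□q → □□q

This is transitivity; the standard corresponding axiom is 4: □q → □□q.
Suppose □q→□□q is valid. Take Rxy, Ryz and set V(q)={w : Rxw}. Then □q at x, so □□q at x, so □q at y, so q at z, i.e. Rxz.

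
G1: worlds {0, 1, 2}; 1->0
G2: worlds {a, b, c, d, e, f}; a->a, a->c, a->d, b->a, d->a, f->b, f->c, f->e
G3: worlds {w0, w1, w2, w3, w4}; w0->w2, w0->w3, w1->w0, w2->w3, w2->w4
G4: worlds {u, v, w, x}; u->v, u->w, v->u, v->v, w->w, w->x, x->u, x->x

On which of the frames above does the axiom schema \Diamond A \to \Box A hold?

G1

Frame correspondent (Sahlqvist): \forall x \forall y \forall z (Rxy \wedge Rxz \to y = z) — i.e. partial functionality.
G1: holds.
G2: fails — a sees both a and c.
G3: fails — w0 sees both w2 and w3.
G4: fails — u sees both v and w.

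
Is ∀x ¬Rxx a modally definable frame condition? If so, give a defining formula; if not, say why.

If a class were modally definable it would be closed under surjective bounded morphisms (Goldblatt–Thomason).
The 5-cycle (worlds s,t,u,v,w with s→t→u→v→w→s) is irreflexive, and the map sending every world to a single reflexive point • is a surjective bounded morphism (forth: every edge maps to (•,•); back: every world has a successor). So any modal formula valid on the 5-cycle is also valid on the reflexive point, which is not irreflexive.
So the class is not modally definable.

Not modally definable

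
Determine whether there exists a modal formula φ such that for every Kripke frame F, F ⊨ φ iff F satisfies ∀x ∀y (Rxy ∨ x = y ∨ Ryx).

If a class were modally definable it would be closed under disjoint unions (Goldblatt–Thomason).
Take 3 disjoint single-world reflexive frames: each is trivially connected, but their disjoint union has 3 worlds with no edge between distinct components, so it is not connected.
Hence connectedness of R is not modally definable.

No — not modally definable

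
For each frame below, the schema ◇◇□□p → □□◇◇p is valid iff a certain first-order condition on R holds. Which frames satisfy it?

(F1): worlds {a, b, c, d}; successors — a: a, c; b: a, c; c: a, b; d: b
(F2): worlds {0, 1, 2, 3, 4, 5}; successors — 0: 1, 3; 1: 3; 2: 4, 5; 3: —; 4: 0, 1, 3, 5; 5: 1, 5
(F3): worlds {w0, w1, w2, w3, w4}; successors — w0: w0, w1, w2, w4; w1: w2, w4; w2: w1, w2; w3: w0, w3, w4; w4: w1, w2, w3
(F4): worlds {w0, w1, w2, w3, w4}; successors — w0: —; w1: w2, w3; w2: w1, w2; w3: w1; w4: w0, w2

(F1), (F3), (F4)

This is the axiom for a generalized confluence (Geach) condition; its first-order frame correspondent is ∀x ∀y ∀z ((xR²y ∧ xR²z) → ∃w (yR²w ∧ zR²w)).
(F1): satisfies the condition.
(F2): fails — 0R²3, 0R²3 but no w with 3R²w and 3R²w.
(F3): satisfies the condition.
(F4): satisfies the condition.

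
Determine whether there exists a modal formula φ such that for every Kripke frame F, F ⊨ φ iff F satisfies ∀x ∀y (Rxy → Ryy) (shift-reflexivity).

Yes — defined by □(□p → p)

This is a Sahlqvist condition; the T□ axiom □(□p → p) defines it.
Suppose □(□p→p) is valid. Take Rxy and set V(p)={w : Ryw}. Then at y, □p holds; since □(□p→p) at x, □p→p at y, so p at y, i.e. Ryy.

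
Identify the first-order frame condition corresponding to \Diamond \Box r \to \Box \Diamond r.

This is the .2 axiom.
Its frame correspondent is convergence — \forall x \forall y \forall z (Rxy \wedge Rxz \to \exists w (Ryw \wedge Rzw)).

Convergence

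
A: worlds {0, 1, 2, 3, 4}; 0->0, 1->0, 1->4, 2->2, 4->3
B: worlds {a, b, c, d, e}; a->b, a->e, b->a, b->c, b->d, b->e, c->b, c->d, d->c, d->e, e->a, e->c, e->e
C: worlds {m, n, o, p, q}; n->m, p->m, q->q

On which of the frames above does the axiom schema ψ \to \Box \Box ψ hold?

Frame correspondent (Sahlqvist): \forall x \forall z (x R^2 z \to \exists w (x = w \wedge z = w)) — i.e. a generalized confluence (Geach) condition.
A: fails — 1R²0 but 1 ≠ 0.
B: fails — aR²c but a ≠ c.
C: satisfies the condition.
Valid on: C.

C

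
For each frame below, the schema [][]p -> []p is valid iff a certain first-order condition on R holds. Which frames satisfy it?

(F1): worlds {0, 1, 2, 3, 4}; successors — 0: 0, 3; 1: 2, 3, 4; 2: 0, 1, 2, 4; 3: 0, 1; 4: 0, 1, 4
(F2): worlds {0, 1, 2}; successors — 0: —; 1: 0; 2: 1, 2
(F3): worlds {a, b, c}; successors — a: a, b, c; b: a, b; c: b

Frame correspondent (Sahlqvist): forall x forall y (Rxy -> exists z (Rxz & Rzy)) — i.e. density.
(F1): fails — R31 but no z with R3z and Rz1.
(F2): fails — R10 but no z with R1z and Rz0.
(F3): ✓.
Valid on: (F3).

(F3)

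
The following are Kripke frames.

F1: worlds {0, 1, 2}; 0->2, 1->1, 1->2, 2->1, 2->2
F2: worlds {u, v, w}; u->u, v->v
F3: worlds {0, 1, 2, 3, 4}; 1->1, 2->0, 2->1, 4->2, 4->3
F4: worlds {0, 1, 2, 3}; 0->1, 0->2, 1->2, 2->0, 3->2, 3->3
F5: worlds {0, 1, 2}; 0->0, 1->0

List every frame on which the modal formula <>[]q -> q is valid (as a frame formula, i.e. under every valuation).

F2

Frame correspondent (Sahlqvist): forall x forall y (Rxy -> Ryx) — i.e. symmetry.
F1: fails — R02 but not R20.
F2: satisfies the condition.
F3: fails — R43 but not R34.
F4: fails — R32 but not R23.
F5: fails — R10 but not R01.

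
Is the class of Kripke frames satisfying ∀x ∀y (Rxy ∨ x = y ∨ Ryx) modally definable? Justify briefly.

If a class were modally definable it would be closed under disjoint unions (Goldblatt–Thomason).
Take 2 disjoint single-world reflexive frames: each is trivially connected, but their disjoint union has 2 worlds with no edge between distinct components, so it is not connected.
Hence connectedness of R is not modally definable.

No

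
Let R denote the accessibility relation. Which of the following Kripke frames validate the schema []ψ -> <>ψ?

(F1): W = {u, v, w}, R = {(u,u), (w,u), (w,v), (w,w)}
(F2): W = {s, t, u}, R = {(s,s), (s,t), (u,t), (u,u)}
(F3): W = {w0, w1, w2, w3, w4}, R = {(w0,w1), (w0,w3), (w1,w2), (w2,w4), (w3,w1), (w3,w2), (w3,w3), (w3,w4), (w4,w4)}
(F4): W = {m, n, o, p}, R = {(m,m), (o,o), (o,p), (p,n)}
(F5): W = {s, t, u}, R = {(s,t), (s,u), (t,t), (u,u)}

(F3), (F5)

Frame correspondent (Sahlqvist): forall x exists y Rxy — i.e. seriality.
(F1): fails — world v has no successor.
(F2): fails — world t has no successor.
(F3): ✓.
(F4): fails — world n has no successor.
(F5): ✓.
Valid on: (F3), (F5).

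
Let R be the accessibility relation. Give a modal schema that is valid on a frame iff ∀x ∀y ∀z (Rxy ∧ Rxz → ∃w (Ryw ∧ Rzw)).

◇□s → □◇s

The condition is convergence. The .2 schema ◇□s → □◇s defines it.
Suppose ◇□s→□◇s is valid. Take Rxy, Rxz and set V(s)={w : Ryw}. Then □s at y so ◇□s at x, so □◇s at x, so ◇s at z, giving w with Rzw and Ryw.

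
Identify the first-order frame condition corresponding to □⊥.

Emptiness of R

□⊥ is valid iff no world has any successor (otherwise □⊥ fails at any world with one).
Conversely, any frame satisfying ∀x ∀y ¬Rxy validates the schema.
So the correspondent is emptiness of R.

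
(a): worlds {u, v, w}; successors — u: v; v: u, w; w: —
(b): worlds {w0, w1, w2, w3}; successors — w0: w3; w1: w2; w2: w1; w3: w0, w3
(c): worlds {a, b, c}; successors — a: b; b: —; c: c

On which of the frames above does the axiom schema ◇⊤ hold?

Frame correspondent (Sahlqvist): ∀x ∃y Rxy — i.e. seriality.
(a): fails — world w has no successor.
(b): satisfies the condition.
(c): fails — world b has no successor.
Valid on: (b).

(b)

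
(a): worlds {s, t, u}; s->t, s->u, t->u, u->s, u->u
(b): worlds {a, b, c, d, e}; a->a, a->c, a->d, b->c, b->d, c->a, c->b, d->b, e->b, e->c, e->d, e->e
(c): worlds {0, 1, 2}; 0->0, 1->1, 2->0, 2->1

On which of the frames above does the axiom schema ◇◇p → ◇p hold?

Frame correspondent (Sahlqvist): ∀x ∀y ∀z (Rxy ∧ Ryz → Rxz) — i.e. transitivity.
(a): fails — Rus and Rst but not Rut.
(b): fails — Rbc and Rcb but not Rbb.
(c): condition met.
Valid on: (c).

(c)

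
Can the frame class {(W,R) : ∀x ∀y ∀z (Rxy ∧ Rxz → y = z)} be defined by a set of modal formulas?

Yes — defined by ◇q → □q

The condition is partial functionality. A defining modal formula is ◇q → □q.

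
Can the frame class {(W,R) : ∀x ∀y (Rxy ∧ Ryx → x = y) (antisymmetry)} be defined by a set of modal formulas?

Any modally definable frame class is closed under surjective bounded morphisms.
The 4-cycle (worlds a,b,c,d with a→b→c→d→a) is antisymmetric. Sending even-indexed worlds to • and odd-indexed worlds to ∘ is a surjective bounded morphism onto the two-world frame with •↔∘, which is not antisymmetric.
Hence antisymmetry is not modally definable.

No — not modally definable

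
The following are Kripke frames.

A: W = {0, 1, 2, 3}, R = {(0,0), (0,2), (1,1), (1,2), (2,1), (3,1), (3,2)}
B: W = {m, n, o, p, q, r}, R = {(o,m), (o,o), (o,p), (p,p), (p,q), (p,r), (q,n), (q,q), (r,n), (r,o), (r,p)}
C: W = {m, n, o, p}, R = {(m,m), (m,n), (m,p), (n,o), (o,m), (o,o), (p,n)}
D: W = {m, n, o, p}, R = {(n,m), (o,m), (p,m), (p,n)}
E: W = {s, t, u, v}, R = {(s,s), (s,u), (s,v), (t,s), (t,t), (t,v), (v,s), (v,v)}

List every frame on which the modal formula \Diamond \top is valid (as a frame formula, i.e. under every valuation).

Frame correspondent (Sahlqvist): \forall x \exists y Rxy — i.e. seriality.
A: holds.
B: fails — world m has no successor.
C: holds.
D: fails — world m has no successor.
E: fails — world u has no successor.
Valid on: A, C.

A, C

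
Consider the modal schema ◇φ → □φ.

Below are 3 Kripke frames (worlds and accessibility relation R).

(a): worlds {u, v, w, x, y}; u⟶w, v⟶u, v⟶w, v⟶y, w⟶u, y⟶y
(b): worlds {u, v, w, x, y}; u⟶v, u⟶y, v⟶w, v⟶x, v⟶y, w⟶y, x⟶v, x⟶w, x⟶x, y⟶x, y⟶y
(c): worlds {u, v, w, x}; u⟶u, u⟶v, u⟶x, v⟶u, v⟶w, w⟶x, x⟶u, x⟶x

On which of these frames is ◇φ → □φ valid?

The schema corresponds to partial functionality: ∀x ∀y ∀z (Rxy ∧ Rxz → y = z).
(a): fails — v sees both u and w.
(b): fails — u sees both v and y.
(c): fails — u sees both u and v.
Valid on no frame.

none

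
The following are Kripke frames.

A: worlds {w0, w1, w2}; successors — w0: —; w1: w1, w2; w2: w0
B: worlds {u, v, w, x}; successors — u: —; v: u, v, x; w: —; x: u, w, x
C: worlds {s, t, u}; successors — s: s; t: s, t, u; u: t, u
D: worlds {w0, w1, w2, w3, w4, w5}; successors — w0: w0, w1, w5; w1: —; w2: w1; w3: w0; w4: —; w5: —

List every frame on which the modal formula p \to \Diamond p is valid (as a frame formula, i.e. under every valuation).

Frame correspondent (Sahlqvist): \forall x Rxx — i.e. reflexivity.
A: fails — world w0 does not see itself.
B: fails — world u does not see itself.
C: condition met.
D: fails — world w1 does not see itself.

C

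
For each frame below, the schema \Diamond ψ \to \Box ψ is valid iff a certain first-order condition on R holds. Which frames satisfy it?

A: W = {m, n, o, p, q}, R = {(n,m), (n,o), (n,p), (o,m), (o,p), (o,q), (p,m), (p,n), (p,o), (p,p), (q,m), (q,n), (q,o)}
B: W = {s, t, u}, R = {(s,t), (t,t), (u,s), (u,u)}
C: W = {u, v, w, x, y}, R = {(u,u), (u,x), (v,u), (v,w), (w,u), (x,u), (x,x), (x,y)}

none

Frame correspondent (Sahlqvist): \forall x \forall y \forall z (Rxy \wedge Rxz \to y = z) — i.e. partial functionality.
A: fails — n sees both m and o.
B: fails — u sees both s and u.
C: fails — u sees both u and x.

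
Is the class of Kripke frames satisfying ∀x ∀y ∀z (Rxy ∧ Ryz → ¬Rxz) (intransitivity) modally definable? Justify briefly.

Modal frame validity is preserved under surjective bounded morphisms.
The 7-cycle (worlds s,t,u,v,w,x,y with s→t→u→v→w→x→y→s) is intransitive. Mapping every world to a single reflexive point • is a surjective bounded morphism; the reflexive point is not intransitive (R••∧R•• but R••).
Hence intransitivity is not modally definable.

Not modally definable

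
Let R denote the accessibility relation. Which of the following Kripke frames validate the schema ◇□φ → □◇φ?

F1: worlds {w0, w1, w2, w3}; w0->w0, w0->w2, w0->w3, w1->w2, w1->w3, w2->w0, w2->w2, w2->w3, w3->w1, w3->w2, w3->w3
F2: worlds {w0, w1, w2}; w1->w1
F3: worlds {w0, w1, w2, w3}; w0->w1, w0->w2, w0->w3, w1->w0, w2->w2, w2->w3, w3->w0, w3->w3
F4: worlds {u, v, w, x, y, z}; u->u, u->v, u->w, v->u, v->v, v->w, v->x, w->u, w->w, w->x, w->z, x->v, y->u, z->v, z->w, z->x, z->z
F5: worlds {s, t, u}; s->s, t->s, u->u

F1, F2, F5

The schema corresponds to convergence: ∀x ∀y ∀z (Rxy ∧ Rxz → ∃w (Ryw ∧ Rzw)).
F1: holds.
F2: holds.
F3: fails — Rw0w1 and Rw0w2 but w1 and w2 have no common successor.
F4: fails — Rvw and Rvx but w and x have no common successor.
F5: holds.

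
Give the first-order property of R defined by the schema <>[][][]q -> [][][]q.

forall x forall y forall z ((xRy & x R^3 z) -> exists w (y R^3 w & z = w))

This is a Sahlqvist (Geach-type) schema ◇^1□^3q → □^3◇^0q.
Minimal-valuation argument: fix x; take any y with xR^1y and any z with xR^3z. Set V(q) to the set of worlds R-reachable from y in exactly 3 steps. Then □^3q holds at y, so the antecedent holds at x; validity forces ◇^0q at z, giving a w with zR^0w and yR^3w.
First-order correspondent: forall x forall y forall z ((xRy & x R^3 z) -> exists w (y R^3 w & z = w)).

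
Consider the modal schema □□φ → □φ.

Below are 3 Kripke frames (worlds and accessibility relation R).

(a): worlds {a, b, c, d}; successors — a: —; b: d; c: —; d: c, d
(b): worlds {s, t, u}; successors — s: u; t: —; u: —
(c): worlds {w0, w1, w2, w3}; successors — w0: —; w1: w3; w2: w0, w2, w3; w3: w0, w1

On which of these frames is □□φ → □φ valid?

The schema corresponds to density: ∀x ∀y (Rxy → ∃z (Rxz ∧ Rzy)).
(a): holds.
(b): fails — Rsu but no z with Rsz and Rzu.
(c): fails — Rw3w1 but no z with Rw3z and Rzw1.
Valid on: (a).

(a)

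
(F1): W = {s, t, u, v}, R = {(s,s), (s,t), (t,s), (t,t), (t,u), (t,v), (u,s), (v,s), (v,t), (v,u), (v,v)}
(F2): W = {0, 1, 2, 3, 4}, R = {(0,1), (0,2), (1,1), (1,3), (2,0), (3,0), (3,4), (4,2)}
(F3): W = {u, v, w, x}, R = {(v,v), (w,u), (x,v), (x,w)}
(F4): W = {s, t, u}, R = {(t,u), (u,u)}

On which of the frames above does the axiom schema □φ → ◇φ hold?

Frame correspondent (Sahlqvist): ∀x ∃y Rxy — i.e. seriality.
(F1): condition met.
(F2): condition met.
(F3): fails — world u has no successor.
(F4): fails — world s has no successor.
Valid on: (F1), (F2).

(F1), (F2)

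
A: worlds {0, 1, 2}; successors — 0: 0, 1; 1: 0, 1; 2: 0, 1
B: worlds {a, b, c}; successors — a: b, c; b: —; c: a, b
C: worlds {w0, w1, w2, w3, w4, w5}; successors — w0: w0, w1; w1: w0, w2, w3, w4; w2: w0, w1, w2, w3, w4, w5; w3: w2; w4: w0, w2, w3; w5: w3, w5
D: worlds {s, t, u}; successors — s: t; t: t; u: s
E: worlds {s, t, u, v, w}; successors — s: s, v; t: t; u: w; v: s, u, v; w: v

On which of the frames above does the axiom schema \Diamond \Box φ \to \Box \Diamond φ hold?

This is the axiom for convergence; its first-order frame correspondent is \forall x \forall y \forall z (Rxy \wedge Rxz \to \exists w (Ryw \wedge Rzw)).
A: condition met.
B: fails — Rac and Rab but c and b have no common successor.
C: fails — Rw1w0 and Rw1w3 but w0 and w3 have no common successor.
D: condition met.
E: fails — Rvv and Rvu but v and u have no common successor.
Valid on: A, D.

A, D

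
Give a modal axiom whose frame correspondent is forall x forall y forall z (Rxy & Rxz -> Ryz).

This is the Euclidean property; the standard corresponding axiom is 5: ◇q → □◇q.
Suppose ◇q→□◇q is valid. Take Rxy, Rxz and set V(q)={y}. Then ◇q at x, so □◇q at x, so ◇q at z, so some w with Rzw has q; w=y, i.e. Rzy. By symmetry of the argument, Ryz.

◇q → □◇q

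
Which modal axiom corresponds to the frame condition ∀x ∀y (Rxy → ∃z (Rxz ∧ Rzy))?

□□s → □s

This is density; the standard corresponding axiom is C4: □□s → □s.
Suppose □□s→□s is valid. Take Rxy and set V(s)={w : xR²w}. Then □□s at x, so □s at x, so s at y, i.e. ∃z(Rxz∧Rzy).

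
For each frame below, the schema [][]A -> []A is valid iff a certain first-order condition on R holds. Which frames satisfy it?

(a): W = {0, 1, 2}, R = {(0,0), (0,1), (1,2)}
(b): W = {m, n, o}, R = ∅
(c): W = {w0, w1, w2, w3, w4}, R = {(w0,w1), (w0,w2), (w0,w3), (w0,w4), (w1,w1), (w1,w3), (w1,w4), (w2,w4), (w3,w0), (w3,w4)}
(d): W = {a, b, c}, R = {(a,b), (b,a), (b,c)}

(b)

The schema corresponds to density: forall x forall y (Rxy -> exists z (Rxz & Rzy)).
(a): fails — R12 but no z with R1z and Rz2.
(b): satisfies the condition.
(c): fails — Rw2w4 but no z with Rw2z and Rzw4.
(d): fails — Rab but no z with Raz and Rzb.
Valid on: (b).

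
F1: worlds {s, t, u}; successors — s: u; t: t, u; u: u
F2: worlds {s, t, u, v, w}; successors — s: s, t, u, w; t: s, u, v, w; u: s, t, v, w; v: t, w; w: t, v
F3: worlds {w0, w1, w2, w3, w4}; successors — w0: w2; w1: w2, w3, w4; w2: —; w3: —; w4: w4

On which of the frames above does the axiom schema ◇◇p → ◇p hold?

The schema corresponds to transitivity: ∀x ∀y ∀z (Rxy ∧ Ryz → Rxz).
F1: condition met.
F2: fails — Rwt and Rts but not Rws.
F3: condition met.
Valid on: F1, F3.

F1, F3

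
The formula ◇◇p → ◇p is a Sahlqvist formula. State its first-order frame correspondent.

This is frame-equivalent to □p → □□p (substitute ¬p for p and contrapose).
Suppose □p→□□p is valid. Take Rxy, Ryz and set V(p)={w : Rxw}. Then □p at x, so □□p at x, so □p at y, so p at z, i.e. Rxz.

transitivity: ∀x ∀y ∀z (Rxy ∧ Ryz → Rxz)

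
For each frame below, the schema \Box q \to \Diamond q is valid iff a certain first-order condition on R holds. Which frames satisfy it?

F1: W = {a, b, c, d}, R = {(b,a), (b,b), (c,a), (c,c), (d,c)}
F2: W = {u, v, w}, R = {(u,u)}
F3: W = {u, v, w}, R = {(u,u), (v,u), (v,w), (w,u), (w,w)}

F3

The schema corresponds to seriality: \forall x \exists y Rxy.
F1: fails — world a has no successor.
F2: fails — world v has no successor.
F3: condition met.
Valid on: F3.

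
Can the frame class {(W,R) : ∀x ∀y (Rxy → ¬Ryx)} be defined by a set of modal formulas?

No — not modally definable

Modal frame validity is preserved under surjective bounded morphisms.
The 3-cycle (worlds 0,1,2 with 0→1→2→0) is asymmetric. Mapping every world to a single reflexive point • is a surjective bounded morphism, and the reflexive point is not asymmetric (R•• but asymmetry requires ¬R••).
So the class is not modally definable.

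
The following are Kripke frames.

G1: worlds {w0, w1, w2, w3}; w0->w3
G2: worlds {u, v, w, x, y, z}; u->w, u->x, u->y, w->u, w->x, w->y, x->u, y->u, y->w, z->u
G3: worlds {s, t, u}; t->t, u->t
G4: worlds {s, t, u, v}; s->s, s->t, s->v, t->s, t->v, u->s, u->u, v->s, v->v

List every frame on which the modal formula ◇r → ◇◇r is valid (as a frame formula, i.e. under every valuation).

Frame correspondent (Sahlqvist): ∀x ∀y (xRy → ∃w (y = w ∧ xR²w)) — i.e. a generalized confluence (Geach) condition.
G1: fails — w0Rw3 but no w with w3=w and w0R²w.
G2: fails — xRu but no t with u=t and xR²t.
G3: ✓.
G4: ✓.

G3, G4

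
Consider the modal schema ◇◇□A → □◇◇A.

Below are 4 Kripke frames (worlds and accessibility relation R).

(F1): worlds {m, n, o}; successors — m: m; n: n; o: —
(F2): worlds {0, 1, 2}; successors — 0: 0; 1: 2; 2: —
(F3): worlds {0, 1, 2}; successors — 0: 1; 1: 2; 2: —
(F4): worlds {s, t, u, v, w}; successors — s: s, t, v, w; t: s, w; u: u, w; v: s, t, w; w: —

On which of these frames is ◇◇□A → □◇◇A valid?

Frame correspondent (Sahlqvist): ∀x ∀y ∀z ((xR²y ∧ xRz) → ∃w (yRw ∧ zR²w)) — i.e. a generalized confluence (Geach) condition.
(F1): ✓.
(F2): ✓.
(F3): fails — 0R²2, 0R1 but no w with 2Rw and 1R²w.
(F4): fails — sR²s, sRw but no w* with sRw* and wR²w*.

(F1), (F2)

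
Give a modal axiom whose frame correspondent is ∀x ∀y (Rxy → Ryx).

s → □◇s

This is symmetry; the standard corresponding axiom is B: s → □◇s.
Suppose s→□◇s is valid. Take Rxy and set V(s)={x}. Then s at x, so □◇s at x, so ◇s at y, so some z with Ryz has s; z=x, i.e. Ryx.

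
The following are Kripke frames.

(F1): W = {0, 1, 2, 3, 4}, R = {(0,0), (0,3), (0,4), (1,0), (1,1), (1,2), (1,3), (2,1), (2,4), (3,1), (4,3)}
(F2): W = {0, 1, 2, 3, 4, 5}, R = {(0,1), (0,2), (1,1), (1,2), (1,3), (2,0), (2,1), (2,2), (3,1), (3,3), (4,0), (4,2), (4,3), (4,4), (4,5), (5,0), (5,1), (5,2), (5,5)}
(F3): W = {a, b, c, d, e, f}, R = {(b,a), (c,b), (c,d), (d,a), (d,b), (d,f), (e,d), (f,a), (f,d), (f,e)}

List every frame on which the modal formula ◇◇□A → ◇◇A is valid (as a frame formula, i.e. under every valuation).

This is the axiom for a generalized confluence (Geach) condition; its first-order frame correspondent is ∀x ∀y (xR²y → ∃w (yRw ∧ xR²w)).
(F1): ✓.
(F2): ✓.
(F3): fails — cR²a but no w with aRw and cR²w.
Valid on: (F1), (F2).

(F1), (F2)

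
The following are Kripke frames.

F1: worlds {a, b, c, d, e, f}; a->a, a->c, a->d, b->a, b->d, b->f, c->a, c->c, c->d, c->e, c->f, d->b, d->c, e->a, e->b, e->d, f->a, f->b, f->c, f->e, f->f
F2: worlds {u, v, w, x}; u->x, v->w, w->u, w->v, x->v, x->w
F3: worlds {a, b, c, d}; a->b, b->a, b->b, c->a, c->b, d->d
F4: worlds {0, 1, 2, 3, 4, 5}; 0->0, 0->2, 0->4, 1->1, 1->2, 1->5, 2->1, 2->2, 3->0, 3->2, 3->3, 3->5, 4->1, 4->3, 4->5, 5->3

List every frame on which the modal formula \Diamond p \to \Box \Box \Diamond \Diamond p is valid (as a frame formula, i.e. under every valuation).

This is the axiom for a generalized confluence (Geach) condition; its first-order frame correspondent is \forall x \forall y \forall z ((xRy \wedge x R^2 z) \to \exists w (y = w \wedge z R^2 w)).
F1: fails — cRe, cR²e but no w with e=w and eR²w.
F2: fails — uRx, uR²v but no t with x=t and vR²t.
F3: condition met.
F4: fails — 0R0, 0R²1 but no w with 0=w and 1R²w.
Valid on: F3.

F3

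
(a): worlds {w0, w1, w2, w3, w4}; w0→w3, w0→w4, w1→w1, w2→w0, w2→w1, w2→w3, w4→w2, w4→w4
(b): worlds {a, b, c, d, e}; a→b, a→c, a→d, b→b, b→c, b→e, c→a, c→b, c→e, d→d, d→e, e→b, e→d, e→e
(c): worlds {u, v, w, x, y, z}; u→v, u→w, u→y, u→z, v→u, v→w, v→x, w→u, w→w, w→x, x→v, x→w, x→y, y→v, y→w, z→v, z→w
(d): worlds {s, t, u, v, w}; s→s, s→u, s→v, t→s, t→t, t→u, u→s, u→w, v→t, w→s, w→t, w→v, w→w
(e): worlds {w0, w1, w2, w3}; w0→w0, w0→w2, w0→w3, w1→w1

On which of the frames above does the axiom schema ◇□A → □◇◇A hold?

(b), (c), (d)

This is the axiom for a generalized confluence (Geach) condition; its first-order frame correspondent is ∀x ∀y ∀z ((xRy ∧ xRz) → ∃w (yRw ∧ zR²w)).
(a): fails — w0Rw3, w0Rw3 but no w with w3Rw and w3R²w.
(b): ✓.
(c): ✓.
(d): ✓.
(e): fails — w0Rw0, w0Rw2 but no w with w0Rw and w2R²w.
Valid on: (b), (c), (d).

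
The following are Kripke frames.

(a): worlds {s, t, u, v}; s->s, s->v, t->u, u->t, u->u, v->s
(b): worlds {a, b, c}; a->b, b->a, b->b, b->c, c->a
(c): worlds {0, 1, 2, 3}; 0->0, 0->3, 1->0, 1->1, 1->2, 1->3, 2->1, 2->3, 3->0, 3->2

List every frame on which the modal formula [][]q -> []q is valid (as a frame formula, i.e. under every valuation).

(a)

Frame correspondent (Sahlqvist): forall x forall y (Rxy -> exists z (Rxz & Rzy)) — i.e. density.
(a): condition met.
(b): fails — Rca but no z with Rcz and Rza.
(c): fails — R32 but no z with R3z and Rz2.
Valid on: (a).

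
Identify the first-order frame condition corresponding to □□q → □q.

Density

Suppose □□q→□q is valid. Take Rxy and set V(q)={w : xR²w}. Then □□q at x, so □q at x, so q at y, i.e. ∃z(Rxz∧Rzy).
The converse is a direct semantic check.
Frame condition: ∀x ∀y (Rxy → ∃z (Rxz ∧ Rzy)).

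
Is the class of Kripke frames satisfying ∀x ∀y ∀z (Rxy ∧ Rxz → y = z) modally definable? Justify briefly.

Yes: it is partial functionality, defined by the CD schema ◇q → □q.
Suppose ◇q→□q is valid. Take Rxy, Rxz and set V(q)={y}. Then ◇q at x, so □q at x, so q at z, i.e. z=y.

Definable; ◇q → □q defines it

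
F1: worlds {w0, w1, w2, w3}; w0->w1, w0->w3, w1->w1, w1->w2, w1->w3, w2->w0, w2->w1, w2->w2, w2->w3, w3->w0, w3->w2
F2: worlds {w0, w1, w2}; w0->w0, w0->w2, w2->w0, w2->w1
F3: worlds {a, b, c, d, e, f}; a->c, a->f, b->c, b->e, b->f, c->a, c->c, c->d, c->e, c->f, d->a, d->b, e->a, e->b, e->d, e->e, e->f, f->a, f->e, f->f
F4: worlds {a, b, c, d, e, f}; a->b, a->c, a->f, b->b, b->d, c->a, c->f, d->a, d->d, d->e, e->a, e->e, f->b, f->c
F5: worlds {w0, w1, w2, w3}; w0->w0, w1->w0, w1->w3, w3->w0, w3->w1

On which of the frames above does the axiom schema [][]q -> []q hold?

F1

The schema corresponds to density: forall x forall y (Rxy -> exists z (Rxz & Rzy)).
F1: holds.
F2: fails — Rw2w1 but no z with Rw2z and Rzw1.
F3: fails — Rda but no z with Rdz and Rza.
F4: fails — Rfc but no z with Rfz and Rzc.
F5: fails — Rw3w1 but no z with Rw3z and Rzw1.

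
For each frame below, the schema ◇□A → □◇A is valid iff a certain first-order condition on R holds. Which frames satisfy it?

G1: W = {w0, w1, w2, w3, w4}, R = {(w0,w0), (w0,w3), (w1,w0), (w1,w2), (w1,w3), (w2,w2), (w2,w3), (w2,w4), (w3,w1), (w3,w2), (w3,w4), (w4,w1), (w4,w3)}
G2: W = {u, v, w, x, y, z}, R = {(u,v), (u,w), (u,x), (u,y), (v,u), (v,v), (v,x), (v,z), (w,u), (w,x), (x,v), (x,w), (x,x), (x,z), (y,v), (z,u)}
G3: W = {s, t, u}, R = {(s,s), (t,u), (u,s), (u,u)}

Frame correspondent (Sahlqvist): ∀x ∀y ∀z (Rxy ∧ Rxz → ∃w (Ryw ∧ Rzw)) — i.e. convergence.
G1: fails — Rw0w0 and Rw0w3 but w0 and w3 have no common successor.
G2: fails — Ruw and Ruy but w and y have no common successor.
G3: ✓.
Valid on: G3.

G3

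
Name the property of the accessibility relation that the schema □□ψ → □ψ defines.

Suppose □□ψ→□ψ is valid. Take Rxy and set V(ψ)={w : xR²w}. Then □□ψ at x, so □ψ at x, so ψ at y, i.e. ∃z(Rxz∧Rzy).
Conversely, any frame satisfying ∀x ∀y (Rxy → ∃z (Rxz ∧ Rzy)) validates the schema.
Frame condition: ∀x ∀y (Rxy → ∃z (Rxz ∧ Rzy)).

density: ∀x ∀y (Rxy → ∃z (Rxz ∧ Rzy))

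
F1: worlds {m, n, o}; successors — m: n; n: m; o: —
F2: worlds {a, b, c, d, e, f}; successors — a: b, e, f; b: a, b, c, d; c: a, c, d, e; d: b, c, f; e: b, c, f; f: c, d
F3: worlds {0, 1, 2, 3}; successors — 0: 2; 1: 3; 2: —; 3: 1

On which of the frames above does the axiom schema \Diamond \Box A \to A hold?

F1

The schema corresponds to symmetry: \forall x \forall y (Rxy \to Ryx).
F1: satisfies the condition.
F2: fails — Rae but not Rea.
F3: fails — R02 but not R20.
Valid on: F1.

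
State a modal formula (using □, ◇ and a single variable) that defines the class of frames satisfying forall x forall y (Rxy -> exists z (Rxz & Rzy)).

□□p → □p

A defining formula is □□p → □p (the C4 axiom).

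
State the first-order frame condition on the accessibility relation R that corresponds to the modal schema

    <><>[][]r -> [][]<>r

forall x forall y forall z ((x R^2 y & x R^2 z) -> exists w (y R^2 w & zRw))

This is a Sahlqvist (Geach-type) schema ◇^2□^2r → □^2◇^1r.
First-order correspondent: forall x forall y forall z ((x R^2 y & x R^2 z) -> exists w (y R^2 w & zRw)).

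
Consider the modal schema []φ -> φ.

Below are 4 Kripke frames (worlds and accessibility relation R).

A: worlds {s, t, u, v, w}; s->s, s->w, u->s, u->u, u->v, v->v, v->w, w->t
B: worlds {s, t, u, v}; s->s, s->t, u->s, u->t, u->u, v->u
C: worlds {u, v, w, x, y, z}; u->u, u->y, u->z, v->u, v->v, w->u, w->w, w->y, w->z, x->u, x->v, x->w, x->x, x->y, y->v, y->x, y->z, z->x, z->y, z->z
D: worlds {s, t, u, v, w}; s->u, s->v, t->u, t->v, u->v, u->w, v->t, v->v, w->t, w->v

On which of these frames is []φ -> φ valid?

This is the axiom for reflexivity; its first-order frame correspondent is forall x Rxx.
A: fails — world t does not see itself.
B: fails — world t does not see itself.
C: fails — world y does not see itself.
D: fails — world s does not see itself.

none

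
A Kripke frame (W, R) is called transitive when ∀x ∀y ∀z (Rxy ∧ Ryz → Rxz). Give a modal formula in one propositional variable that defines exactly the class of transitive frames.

This is transitivity; the standard corresponding axiom is 4: □ψ → □□ψ.
Suppose □ψ→□□ψ is valid. Take Rxy, Ryz and set V(ψ)={w : Rxw}. Then □ψ at x, so □□ψ at x, so □ψ at y, so ψ at z, i.e. Rxz.

□ψ → □□ψ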